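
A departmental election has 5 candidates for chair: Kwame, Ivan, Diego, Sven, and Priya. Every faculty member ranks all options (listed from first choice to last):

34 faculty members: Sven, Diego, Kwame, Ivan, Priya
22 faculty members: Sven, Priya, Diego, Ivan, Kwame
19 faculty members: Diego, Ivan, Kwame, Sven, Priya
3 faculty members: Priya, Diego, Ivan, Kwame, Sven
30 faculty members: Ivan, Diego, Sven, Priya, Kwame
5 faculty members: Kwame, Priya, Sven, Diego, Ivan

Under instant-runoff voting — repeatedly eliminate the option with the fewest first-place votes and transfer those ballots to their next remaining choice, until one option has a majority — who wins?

Sven

Round 1: Kwame 5, Ivan 30, Diego 19, Sven 56, Priya 3. Eliminate Priya.
Round 2: Kwame 5, Ivan 30, Diego 22, Sven 56. Eliminate Kwame.
Round 3: Ivan 30, Diego 22, Sven 61. Sven has a majority.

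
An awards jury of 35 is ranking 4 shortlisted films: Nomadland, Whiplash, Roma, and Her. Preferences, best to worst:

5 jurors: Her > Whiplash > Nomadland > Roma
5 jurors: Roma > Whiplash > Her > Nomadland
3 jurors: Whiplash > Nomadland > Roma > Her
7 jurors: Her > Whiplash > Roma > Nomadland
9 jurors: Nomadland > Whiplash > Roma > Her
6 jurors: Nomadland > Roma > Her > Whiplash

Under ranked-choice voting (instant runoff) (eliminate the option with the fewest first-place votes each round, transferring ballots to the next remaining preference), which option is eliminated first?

Whiplash

Round 1: Nomadland 15, Whiplash 3, Roma 5, Her 12. Eliminate Whiplash.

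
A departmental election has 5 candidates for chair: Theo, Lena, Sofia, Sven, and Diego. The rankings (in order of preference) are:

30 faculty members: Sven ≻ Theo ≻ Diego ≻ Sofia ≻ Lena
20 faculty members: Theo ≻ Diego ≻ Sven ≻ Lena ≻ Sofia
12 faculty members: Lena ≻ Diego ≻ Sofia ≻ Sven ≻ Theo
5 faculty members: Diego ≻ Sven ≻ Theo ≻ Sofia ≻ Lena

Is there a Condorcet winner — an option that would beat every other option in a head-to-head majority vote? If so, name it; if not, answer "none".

none

Checking pairwise contests:
Sven beats Theo 47–20.
Theo beats Lena 55–12.
Theo beats Sofia 55–12.
Diego beats Sven 37–30.
Theo beats Diego 50–17.
Every option loses at least one head-to-head, so there is no Condorcet winner.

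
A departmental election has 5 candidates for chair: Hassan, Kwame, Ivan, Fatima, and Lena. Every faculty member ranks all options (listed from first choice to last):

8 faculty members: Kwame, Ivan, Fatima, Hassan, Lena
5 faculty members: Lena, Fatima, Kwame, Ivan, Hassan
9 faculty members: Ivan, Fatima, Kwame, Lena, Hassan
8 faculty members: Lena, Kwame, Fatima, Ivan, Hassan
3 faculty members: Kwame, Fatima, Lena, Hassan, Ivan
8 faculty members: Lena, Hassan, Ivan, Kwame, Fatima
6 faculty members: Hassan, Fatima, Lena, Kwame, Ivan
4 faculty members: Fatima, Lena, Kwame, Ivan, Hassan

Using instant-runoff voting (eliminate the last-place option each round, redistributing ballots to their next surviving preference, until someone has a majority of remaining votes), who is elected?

Lena

Round 1: Hassan 6, Kwame 11, Ivan 9, Fatima 4, Lena 21. Eliminate Fatima.
Round 2: Hassan 6, Kwame 11, Ivan 9, Lena 25. Eliminate Hassan.
Round 3: Kwame 11, Ivan 9, Lena 31. Lena has a majority.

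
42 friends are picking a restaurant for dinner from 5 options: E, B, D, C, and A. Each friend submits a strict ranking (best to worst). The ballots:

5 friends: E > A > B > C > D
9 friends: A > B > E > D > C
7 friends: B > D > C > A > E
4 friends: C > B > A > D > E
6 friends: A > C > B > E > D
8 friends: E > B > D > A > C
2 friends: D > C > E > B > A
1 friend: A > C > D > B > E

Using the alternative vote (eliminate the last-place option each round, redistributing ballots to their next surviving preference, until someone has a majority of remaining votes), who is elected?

Round 1: E 13, B 7, D 2, C 4, A 16. Eliminate D.
Round 2: E 13, B 7, C 6, A 16. Eliminate C.
Round 3: E 15, B 11, A 16. Eliminate B.
Round 4: E 15, A 27. A has a majority.

A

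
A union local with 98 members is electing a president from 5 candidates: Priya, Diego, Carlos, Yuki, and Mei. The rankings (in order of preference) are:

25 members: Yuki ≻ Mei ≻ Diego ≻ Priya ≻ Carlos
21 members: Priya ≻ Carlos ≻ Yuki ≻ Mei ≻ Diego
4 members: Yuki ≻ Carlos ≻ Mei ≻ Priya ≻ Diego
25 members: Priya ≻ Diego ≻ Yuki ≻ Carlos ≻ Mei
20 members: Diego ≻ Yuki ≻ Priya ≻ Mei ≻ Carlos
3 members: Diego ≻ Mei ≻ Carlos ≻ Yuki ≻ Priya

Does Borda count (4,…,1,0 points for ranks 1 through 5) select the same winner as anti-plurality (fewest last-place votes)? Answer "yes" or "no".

yes

Borda — scores: Priya 253, Diego 217, Carlos 106, Yuki 271, Mei 133. Winner: Yuki.
Anti-plurality — last-place votes: Priya 3, Diego 25, Carlos 45, Yuki 0, Mei 25. Winner: Yuki.
The two methods agree.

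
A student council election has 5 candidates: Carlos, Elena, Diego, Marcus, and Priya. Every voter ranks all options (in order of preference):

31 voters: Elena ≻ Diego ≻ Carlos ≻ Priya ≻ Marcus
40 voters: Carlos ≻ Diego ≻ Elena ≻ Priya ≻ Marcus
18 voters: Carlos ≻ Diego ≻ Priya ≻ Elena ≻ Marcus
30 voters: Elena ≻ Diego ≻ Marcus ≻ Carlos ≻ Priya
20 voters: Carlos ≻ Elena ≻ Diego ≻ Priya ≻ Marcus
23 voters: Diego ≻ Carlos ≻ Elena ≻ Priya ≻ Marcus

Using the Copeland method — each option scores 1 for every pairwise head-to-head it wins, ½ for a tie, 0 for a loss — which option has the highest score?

Carlos: beats Elena, Marcus, and Priya; loses to Diego → score 3.
Elena: beats Marcus and Priya; ties Diego; loses to Carlos → score 2.5.
Diego: beats Carlos, Marcus, and Priya; ties Elena → score 3.5.
Marcus: loses to Carlos, Elena, Diego, and Priya → score 0.
Priya: beats Marcus; loses to Carlos, Elena, and Diego → score 1.
Diego has the best pairwise record.

Diego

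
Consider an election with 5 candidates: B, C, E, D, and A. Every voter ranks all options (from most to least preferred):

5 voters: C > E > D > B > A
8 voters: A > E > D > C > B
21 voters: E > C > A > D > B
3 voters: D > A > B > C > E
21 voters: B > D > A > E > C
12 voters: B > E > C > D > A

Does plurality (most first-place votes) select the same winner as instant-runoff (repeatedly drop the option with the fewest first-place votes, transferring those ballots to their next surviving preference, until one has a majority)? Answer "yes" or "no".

yes

Plurality — first-place votes: B 33, C 5, E 21, D 3, A 8. Winner: B.
Instant-runoff — R1 B 33, C 5, E 21, D 3, A 8 (D out); R2 B 33, C 5, E 21, A 11 (C out); R3 B 33, E 26, A 11 (A out); R4 B 36, E 34 (B winner). Winner: B.
The two methods agree.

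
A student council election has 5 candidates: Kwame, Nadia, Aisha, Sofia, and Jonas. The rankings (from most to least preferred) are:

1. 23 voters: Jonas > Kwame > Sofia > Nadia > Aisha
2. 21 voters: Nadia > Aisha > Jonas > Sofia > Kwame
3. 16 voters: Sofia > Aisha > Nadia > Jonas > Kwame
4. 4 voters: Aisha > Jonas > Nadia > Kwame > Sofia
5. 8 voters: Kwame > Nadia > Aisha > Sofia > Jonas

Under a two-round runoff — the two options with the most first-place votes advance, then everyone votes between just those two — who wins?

Round 1 first-place votes: Kwame 8, Nadia 21, Aisha 4, Sofia 16, Jonas 23.
Jonas and Nadia advance.
Runoff: Jonas is preferred to Nadia by 27 voters; Nadia by 45.
Nadia wins the runoff.

Nadia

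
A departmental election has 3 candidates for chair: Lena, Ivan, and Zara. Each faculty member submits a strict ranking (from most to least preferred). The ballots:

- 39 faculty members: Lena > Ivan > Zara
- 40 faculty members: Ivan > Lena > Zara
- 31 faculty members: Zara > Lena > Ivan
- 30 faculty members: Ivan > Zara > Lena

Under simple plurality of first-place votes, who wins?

Ivan

First-place votes: Lena 39, Ivan 70, Zara 31.
Ivan has the most first-place votes.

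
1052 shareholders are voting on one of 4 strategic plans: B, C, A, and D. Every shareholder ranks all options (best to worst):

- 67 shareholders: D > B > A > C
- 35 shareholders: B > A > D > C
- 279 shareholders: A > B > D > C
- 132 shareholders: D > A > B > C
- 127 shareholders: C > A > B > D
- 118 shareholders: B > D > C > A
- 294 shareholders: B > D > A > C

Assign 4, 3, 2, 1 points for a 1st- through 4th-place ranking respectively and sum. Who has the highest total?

B

B: 67·3 + 35·4 + 279·3 + 132·2 + 127·2 + 118·4 + 294·4 = 3344
C: 67·1 + 35·1 + 279·1 + 132·1 + 127·4 + 118·2 + 294·1 = 1551
A: 67·2 + 35·3 + 279·4 + 132·3 + 127·3 + 118·1 + 294·2 = 2838
D: 67·4 + 35·2 + 279·2 + 132·4 + 127·1 + 118·3 + 294·3 = 2787
B has the highest Borda score (3344).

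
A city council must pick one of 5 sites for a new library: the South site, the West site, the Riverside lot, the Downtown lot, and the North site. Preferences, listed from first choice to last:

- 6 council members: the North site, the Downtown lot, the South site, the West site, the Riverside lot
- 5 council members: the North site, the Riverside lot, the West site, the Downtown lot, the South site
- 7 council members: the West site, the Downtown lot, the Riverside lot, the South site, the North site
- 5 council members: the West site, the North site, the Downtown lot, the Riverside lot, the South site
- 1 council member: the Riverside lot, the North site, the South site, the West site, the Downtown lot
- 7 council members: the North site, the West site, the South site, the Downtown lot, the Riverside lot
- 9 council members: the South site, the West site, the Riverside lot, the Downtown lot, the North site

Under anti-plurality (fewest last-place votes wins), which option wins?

Last-place votes: the South site 10, the West site 0, the Riverside lot 13, the Downtown lot 1, the North site 16.
the West site is ranked last by the fewest voters, so the West site wins.

the West site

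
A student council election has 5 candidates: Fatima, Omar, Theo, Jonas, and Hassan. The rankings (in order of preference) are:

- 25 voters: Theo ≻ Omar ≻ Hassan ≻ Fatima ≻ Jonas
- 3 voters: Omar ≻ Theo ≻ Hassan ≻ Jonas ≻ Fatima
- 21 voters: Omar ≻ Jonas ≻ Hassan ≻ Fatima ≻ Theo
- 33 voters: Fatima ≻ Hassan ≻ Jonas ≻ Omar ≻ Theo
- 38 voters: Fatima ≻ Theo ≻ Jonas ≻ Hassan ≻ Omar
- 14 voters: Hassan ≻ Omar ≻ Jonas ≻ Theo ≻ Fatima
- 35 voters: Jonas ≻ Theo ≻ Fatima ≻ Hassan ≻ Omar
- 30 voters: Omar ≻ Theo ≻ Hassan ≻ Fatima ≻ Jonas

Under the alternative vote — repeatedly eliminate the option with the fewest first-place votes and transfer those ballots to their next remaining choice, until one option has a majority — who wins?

Fatima

Round 1: Fatima 71, Omar 54, Theo 25, Jonas 35, Hassan 14. Eliminate Hassan.
Round 2: Fatima 71, Omar 68, Theo 25, Jonas 35. Eliminate Theo.
Round 3: Fatima 71, Omar 93, Jonas 35. Eliminate Jonas.
Round 4: Fatima 106, Omar 93. Fatima has a majority.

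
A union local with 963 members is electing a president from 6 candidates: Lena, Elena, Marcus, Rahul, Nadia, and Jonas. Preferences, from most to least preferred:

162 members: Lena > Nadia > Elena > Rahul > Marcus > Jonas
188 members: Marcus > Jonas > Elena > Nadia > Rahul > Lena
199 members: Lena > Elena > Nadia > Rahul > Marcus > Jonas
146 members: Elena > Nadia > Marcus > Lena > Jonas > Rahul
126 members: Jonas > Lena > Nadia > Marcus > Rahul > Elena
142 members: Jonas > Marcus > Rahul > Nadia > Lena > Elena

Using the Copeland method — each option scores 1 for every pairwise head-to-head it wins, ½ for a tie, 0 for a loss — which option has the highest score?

Lena

Lena: beats Elena, Marcus, Rahul, Nadia, and Jonas → score 5.
Elena: beats Marcus, Rahul, Nadia, and Jonas; loses to Lena → score 4.
Marcus: beats Rahul and Jonas; loses to Lena, Elena, and Nadia → score 2.
Rahul: loses to Lena, Elena, Marcus, Nadia, and Jonas → score 0.
Nadia: beats Marcus, Rahul, and Jonas; loses to Lena and Elena → score 3.
Jonas: beats Rahul; loses to Lena, Elena, Marcus, and Nadia → score 1.
Lena has the best pairwise record.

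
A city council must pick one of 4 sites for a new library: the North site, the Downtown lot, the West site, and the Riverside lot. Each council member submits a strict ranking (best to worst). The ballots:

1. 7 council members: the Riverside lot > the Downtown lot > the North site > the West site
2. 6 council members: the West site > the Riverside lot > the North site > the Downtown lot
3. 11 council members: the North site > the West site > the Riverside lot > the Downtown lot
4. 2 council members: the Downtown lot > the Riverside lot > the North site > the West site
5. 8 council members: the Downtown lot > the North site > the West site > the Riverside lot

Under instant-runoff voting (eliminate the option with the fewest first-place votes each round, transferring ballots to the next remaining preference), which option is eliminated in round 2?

the Downtown lot

Round 1: the North site 11, the Downtown lot 10, the West site 6, the Riverside lot 7. Eliminate the West site.
Round 2: the North site 11, the Downtown lot 10, the Riverside lot 13. Eliminate the Downtown lot.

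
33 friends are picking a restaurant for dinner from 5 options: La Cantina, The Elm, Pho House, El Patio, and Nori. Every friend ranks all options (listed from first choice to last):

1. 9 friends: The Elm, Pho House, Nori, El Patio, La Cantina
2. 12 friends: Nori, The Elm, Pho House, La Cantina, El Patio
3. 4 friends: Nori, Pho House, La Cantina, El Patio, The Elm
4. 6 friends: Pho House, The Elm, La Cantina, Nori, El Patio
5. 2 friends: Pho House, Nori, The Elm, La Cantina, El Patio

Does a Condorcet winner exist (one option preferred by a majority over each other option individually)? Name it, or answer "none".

Checking pairwise contests:
The Elm beats La Cantina 29–4.
Nori beats The Elm 18–15.
The Elm beats Pho House 21–12.
La Cantina beats El Patio 24–9.
Pho House beats Nori 17–16.
Every option loses at least one head-to-head, so there is no Condorcet winner.

none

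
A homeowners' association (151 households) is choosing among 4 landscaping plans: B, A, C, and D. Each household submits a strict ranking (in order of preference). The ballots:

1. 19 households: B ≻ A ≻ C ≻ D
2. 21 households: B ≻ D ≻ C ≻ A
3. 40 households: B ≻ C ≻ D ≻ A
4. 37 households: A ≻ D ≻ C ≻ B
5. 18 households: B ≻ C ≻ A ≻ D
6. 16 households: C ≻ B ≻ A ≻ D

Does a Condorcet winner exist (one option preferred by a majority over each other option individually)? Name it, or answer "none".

B vs A: 114–37 for B.
B vs C: 98–53 for B.
B vs D: 114–37 for B.
B beats every other option head-to-head.

B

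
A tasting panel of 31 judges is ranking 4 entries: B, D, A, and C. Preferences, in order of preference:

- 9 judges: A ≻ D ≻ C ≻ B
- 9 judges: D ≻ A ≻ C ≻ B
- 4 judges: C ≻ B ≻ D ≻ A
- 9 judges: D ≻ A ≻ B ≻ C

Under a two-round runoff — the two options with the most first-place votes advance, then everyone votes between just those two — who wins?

Round 1 first-place votes: B 0, D 18, A 9, C 4.
D and A advance.
Runoff: D is preferred to A by 22 voters; A by 9.
D wins the runoff.

D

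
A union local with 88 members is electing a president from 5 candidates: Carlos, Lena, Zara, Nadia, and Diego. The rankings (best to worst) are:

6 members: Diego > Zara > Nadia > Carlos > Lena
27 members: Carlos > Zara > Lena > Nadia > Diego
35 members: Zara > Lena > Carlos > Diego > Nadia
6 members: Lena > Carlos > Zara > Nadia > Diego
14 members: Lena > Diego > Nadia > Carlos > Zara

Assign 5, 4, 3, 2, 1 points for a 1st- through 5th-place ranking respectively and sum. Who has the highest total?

Zara

Carlos: 6·2 + 27·5 + 35·3 + 6·4 + 14·2 = 304
Lena: 6·1 + 27·3 + 35·4 + 6·5 + 14·5 = 327
Zara: 6·4 + 27·4 + 35·5 + 6·3 + 14·1 = 339
Nadia: 6·3 + 27·2 + 35·1 + 6·2 + 14·3 = 161
Diego: 6·5 + 27·1 + 35·2 + 6·1 + 14·4 = 189
Zara has the highest Borda score (339).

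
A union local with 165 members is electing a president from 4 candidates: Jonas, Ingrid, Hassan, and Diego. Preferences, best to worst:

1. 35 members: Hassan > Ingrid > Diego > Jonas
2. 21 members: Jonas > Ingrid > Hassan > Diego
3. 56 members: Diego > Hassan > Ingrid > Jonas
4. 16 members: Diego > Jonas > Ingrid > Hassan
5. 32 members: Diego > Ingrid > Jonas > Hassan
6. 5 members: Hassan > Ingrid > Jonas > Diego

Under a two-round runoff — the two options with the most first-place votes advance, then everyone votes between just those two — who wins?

Diego

Round 1 first-place votes: Jonas 21, Ingrid 0, Hassan 40, Diego 104.
Diego and Hassan advance.
Runoff: Diego is preferred to Hassan by 104 voters; Hassan by 61.
Diego wins the runoff.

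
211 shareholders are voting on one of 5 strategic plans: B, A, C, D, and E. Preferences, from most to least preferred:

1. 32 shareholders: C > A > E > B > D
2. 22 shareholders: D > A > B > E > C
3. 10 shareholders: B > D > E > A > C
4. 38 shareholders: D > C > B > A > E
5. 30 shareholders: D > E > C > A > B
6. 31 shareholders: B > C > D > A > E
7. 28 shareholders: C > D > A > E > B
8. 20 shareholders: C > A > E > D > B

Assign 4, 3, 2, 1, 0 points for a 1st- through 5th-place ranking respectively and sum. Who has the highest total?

B: 32·1 + 22·2 + 10·4 + 38·2 + 30·0 + 31·4 + 28·0 + 20·0 = 316
A: 32·3 + 22·3 + 10·1 + 38·1 + 30·1 + 31·1 + 28·2 + 20·3 = 387
C: 32·4 + 22·0 + 10·0 + 38·3 + 30·2 + 31·3 + 28·4 + 20·4 = 587
D: 32·0 + 22·4 + 10·3 + 38·4 + 30·4 + 31·2 + 28·3 + 20·1 = 556
E: 32·2 + 22·1 + 10·2 + 38·0 + 30·3 + 31·0 + 28·1 + 20·2 = 264
C has the highest Borda score (587).

C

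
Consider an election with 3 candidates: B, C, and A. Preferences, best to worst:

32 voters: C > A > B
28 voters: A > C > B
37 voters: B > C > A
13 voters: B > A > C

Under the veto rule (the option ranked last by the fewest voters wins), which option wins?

C

Last-place votes: B 60, C 13, A 37.
C is ranked last by the fewest voters, so C wins.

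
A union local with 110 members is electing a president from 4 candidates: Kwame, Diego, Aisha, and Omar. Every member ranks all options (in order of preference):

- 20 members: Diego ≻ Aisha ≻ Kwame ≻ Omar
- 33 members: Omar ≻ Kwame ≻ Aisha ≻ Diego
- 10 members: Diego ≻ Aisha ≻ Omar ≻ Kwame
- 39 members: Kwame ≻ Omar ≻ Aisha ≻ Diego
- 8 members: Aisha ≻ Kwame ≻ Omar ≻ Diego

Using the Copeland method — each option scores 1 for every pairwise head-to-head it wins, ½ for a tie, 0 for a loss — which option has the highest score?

Kwame

Kwame: beats Diego, Aisha, and Omar → score 3.
Diego: loses to Kwame, Aisha, and Omar → score 0.
Aisha: beats Diego; loses to Kwame and Omar → score 1.
Omar: beats Diego and Aisha; loses to Kwame → score 2.
Kwame has the best pairwise record.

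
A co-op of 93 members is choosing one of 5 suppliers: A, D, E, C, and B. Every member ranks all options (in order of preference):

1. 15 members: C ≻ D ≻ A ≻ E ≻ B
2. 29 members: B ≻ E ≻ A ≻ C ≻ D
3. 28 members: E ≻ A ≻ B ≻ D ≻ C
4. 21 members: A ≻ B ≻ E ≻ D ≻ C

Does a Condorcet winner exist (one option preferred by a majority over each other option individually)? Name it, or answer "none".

Checking pairwise contests:
E beats A 57–36.
A beats D 78–15.
B beats E 50–43.
A beats C 78–15.
A beats B 64–29.
Every option loses at least one head-to-head, so there is no Condorcet winner.

none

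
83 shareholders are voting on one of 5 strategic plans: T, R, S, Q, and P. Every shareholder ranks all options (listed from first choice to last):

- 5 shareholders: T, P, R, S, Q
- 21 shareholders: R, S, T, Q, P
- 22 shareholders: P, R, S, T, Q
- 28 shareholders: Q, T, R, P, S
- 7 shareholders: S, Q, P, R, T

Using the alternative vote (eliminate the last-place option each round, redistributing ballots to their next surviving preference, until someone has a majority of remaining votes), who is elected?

Q

Round 1: T 5, R 21, S 7, Q 28, P 22. Eliminate T.
Round 2: R 21, S 7, Q 28, P 27. Eliminate S.
Round 3: R 21, Q 35, P 27. Eliminate R.
Round 4: Q 56, P 27. Q has a majority.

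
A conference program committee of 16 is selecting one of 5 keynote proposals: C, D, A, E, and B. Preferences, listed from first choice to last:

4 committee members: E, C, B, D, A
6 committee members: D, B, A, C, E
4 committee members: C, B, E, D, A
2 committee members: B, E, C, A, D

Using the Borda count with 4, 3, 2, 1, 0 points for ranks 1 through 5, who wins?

C: 4·3 + 6·1 + 4·4 + 2·2 = 38
D: 4·1 + 6·4 + 4·1 + 2·0 = 32
A: 4·0 + 6·2 + 4·0 + 2·1 = 14
E: 4·4 + 6·0 + 4·2 + 2·3 = 30
B: 4·2 + 6·3 + 4·3 + 2·4 = 46
B has the highest Borda score (46).

B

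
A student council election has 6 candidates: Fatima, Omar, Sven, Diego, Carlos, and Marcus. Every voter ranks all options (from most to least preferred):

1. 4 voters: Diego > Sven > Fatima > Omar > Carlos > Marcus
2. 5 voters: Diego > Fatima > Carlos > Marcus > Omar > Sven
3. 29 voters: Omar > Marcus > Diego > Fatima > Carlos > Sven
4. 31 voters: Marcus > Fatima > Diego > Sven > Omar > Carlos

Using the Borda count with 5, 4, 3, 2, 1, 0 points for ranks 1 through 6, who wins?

Fatima: 4·3 + 5·4 + 29·2 + 31·4 = 214
Omar: 4·2 + 5·1 + 29·5 + 31·1 = 189
Sven: 4·4 + 5·0 + 29·0 + 31·2 = 78
Diego: 4·5 + 5·5 + 29·3 + 31·3 = 225
Carlos: 4·1 + 5·3 + 29·1 + 31·0 = 48
Marcus: 4·0 + 5·2 + 29·4 + 31·5 = 281
Marcus has the highest Borda score (281).

Marcus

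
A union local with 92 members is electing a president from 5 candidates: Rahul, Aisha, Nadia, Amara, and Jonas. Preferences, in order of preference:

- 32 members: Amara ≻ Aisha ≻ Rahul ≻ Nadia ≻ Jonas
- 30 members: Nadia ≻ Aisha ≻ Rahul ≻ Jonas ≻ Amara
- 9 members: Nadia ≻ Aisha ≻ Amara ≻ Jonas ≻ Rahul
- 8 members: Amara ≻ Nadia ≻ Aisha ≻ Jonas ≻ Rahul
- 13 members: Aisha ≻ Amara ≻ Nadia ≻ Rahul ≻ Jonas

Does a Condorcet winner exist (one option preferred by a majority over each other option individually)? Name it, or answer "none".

none

Checking pairwise contests:
Aisha beats Rahul 92–0.
Nadia beats Aisha 47–45.
Amara beats Nadia 53–39.
Aisha beats Amara 52–40.
Rahul beats Jonas 75–17.
Every option loses at least one head-to-head, so there is no Condorcet winner.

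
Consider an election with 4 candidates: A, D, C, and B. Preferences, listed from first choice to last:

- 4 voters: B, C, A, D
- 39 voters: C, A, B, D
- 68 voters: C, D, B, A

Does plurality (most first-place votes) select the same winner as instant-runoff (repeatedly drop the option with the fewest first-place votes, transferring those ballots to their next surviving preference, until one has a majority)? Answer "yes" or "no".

Plurality — first-place votes: A 0, D 0, C 107, B 4. Winner: C.
Instant-runoff — R1 A 0, D 0, C 107, B 4 (C winner). Winner: C.
The two methods agree.

yes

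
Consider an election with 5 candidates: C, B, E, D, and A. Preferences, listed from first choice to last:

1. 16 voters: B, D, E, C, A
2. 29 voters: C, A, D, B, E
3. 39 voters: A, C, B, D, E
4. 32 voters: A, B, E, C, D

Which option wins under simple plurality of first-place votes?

A

First-place votes: C 29, B 16, E 0, D 0, A 71.
A has the most first-place votes.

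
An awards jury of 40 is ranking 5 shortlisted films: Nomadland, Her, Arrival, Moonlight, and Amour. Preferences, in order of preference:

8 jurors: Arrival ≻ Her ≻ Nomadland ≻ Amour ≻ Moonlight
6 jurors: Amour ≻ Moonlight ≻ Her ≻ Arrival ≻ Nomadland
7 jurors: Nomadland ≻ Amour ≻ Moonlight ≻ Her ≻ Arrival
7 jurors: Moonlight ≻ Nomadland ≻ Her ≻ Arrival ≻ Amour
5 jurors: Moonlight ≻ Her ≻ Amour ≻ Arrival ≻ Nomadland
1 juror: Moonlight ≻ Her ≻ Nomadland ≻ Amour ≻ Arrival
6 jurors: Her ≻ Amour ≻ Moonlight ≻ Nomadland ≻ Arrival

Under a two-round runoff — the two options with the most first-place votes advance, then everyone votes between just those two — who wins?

Round 1 first-place votes: Nomadland 7, Her 6, Arrival 8, Moonlight 13, Amour 6.
Moonlight and Arrival advance.
Runoff: Moonlight is preferred to Arrival by 32 voters; Arrival by 8.
Moonlight wins the runoff.

Moonlight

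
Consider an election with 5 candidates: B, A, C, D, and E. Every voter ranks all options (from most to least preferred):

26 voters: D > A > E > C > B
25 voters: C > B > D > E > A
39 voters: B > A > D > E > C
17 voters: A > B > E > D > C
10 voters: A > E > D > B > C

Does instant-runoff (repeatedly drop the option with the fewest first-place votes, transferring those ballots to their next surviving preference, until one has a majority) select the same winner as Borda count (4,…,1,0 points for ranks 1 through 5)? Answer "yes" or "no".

Instant-runoff — R1 B 39, A 27, C 25, D 26, E 0 (E out); R2 B 39, A 27, C 25, D 26 (C out); R3 B 64, A 27, D 26 (B winner). Winner: B.
Borda — scores: B 292, A 303, C 126, D 269, E 180. Winner: A.
The two methods disagree.

no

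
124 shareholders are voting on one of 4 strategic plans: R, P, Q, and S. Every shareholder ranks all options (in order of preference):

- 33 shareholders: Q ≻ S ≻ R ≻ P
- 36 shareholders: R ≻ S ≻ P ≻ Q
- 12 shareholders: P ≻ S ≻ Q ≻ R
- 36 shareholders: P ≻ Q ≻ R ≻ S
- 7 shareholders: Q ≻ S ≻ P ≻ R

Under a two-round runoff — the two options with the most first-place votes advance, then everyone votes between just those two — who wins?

Round 1 first-place votes: R 36, P 48, Q 40, S 0.
P and Q advance.
Runoff: P is preferred to Q by 84 voters; Q by 40.
P wins the runoff.

P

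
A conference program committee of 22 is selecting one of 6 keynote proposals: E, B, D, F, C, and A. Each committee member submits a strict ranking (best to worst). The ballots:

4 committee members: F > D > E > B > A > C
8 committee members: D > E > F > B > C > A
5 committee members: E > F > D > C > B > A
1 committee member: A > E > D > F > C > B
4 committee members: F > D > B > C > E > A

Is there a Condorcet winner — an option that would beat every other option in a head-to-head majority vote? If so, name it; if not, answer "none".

none

Checking pairwise contests:
D beats E 16–6.
E beats B 18–4.
F beats D 13–9.
E beats F 14–8.
E beats C 18–4.
E beats A 21–1.
Every option loses at least one head-to-head, so there is no Condorcet winner.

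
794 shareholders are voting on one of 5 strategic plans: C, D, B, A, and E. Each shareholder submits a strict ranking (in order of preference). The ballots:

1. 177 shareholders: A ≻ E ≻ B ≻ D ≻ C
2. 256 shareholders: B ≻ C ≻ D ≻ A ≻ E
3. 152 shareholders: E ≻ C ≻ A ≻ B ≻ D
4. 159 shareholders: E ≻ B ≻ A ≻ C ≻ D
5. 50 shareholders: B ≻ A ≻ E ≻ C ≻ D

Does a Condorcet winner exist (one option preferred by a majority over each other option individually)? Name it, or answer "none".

none

Checking pairwise contests:
B beats C 642–152.
C beats D 617–177.
E beats B 488–306.
C beats A 408–386.
A beats E 483–311.
Every option loses at least one head-to-head, so there is no Condorcet winner.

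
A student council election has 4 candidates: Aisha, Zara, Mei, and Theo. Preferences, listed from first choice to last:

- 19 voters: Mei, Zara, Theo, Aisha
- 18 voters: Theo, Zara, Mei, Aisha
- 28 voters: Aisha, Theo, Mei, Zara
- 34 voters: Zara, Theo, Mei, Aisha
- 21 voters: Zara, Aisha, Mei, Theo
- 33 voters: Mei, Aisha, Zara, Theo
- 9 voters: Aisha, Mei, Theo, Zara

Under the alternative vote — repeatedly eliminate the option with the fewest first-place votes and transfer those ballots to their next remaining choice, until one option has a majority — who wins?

Mei

Round 1: Aisha 37, Zara 55, Mei 52, Theo 18. Eliminate Theo.
Round 2: Aisha 37, Zara 73, Mei 52. Eliminate Aisha.
Round 3: Zara 73, Mei 89. Mei has a majority.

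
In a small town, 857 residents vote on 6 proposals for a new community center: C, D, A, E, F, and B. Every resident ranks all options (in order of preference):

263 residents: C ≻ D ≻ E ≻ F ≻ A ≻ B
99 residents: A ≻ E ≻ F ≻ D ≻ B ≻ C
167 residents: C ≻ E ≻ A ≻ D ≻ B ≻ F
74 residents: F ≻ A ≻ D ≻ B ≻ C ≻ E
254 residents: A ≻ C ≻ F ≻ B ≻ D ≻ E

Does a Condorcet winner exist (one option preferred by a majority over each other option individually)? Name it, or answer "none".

C

C vs D: 684–173 for C.
C vs A: 430–427 for C.
C vs E: 758–99 for C.
C vs F: 684–173 for C.
C vs B: 684–173 for C.
C beats every other option head-to-head.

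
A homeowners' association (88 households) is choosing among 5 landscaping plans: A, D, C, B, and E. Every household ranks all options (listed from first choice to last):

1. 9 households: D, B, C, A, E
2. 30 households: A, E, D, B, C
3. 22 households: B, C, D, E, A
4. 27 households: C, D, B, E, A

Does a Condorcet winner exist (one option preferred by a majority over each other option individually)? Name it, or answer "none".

Checking pairwise contests:
D beats A 58–30.
C beats D 49–39.
B beats C 61–27.
D beats B 66–22.
D beats E 58–30.
Every option loses at least one head-to-head, so there is no Condorcet winner.

none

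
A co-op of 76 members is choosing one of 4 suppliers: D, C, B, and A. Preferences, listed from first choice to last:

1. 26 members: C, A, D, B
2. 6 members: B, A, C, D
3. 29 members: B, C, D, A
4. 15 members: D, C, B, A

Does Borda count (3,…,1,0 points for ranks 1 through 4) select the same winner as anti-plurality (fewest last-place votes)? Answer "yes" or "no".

yes

Borda — scores: D 100, C 172, B 120, A 64. Winner: C.
Anti-plurality — last-place votes: D 6, C 0, B 26, A 44. Winner: C.
The two methods agree.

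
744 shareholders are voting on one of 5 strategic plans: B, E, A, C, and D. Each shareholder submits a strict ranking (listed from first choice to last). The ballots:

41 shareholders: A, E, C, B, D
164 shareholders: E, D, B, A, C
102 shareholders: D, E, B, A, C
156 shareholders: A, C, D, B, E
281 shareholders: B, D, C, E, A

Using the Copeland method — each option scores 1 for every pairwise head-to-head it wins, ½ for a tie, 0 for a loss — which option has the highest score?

D

B: beats E, A, and C; loses to D → score 3.
E: beats A; loses to B, C, and D → score 1.
A: beats C; loses to B, E, and D → score 1.
C: beats E; loses to B, A, and D → score 1.
D: beats B, E, A, and C → score 4.
D has the best pairwise record.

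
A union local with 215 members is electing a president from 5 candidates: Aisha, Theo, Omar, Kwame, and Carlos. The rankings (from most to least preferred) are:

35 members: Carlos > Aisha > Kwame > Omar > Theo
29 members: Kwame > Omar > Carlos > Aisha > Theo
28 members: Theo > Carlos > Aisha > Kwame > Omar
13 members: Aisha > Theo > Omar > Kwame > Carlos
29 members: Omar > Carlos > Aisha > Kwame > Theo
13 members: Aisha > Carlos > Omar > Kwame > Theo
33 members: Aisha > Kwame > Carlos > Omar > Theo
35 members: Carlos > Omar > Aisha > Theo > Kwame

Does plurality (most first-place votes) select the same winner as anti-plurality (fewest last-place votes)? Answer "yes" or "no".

no

Plurality — first-place votes: Aisha 59, Theo 28, Omar 29, Kwame 29, Carlos 70. Winner: Carlos.
Anti-plurality — last-place votes: Aisha 0, Theo 139, Omar 28, Kwame 35, Carlos 13. Winner: Aisha.
The two methods disagree.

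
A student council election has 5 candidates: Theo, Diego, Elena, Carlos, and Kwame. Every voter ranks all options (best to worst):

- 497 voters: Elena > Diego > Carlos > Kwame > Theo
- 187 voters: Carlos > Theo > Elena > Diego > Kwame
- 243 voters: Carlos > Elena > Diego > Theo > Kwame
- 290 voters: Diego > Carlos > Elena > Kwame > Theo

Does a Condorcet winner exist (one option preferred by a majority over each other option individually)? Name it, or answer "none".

none

Checking pairwise contests:
Diego beats Theo 1030–187.
Elena beats Diego 927–290.
Carlos beats Elena 720–497.
Diego beats Carlos 787–430.
Diego beats Kwame 1217–0.
Every option loses at least one head-to-head, so there is no Condorcet winner.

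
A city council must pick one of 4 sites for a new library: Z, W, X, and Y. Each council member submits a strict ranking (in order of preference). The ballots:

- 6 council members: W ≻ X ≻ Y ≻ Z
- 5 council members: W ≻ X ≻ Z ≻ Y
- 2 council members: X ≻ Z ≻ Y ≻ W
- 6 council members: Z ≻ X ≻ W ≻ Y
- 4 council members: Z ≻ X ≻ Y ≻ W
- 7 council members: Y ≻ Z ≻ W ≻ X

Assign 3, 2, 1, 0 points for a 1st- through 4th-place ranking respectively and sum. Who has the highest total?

Z

Z: 6·0 + 5·1 + 2·2 + 6·3 + 4·3 + 7·2 = 53
W: 6·3 + 5·3 + 2·0 + 6·1 + 4·0 + 7·1 = 46
X: 6·2 + 5·2 + 2·3 + 6·2 + 4·2 + 7·0 = 48
Y: 6·1 + 5·0 + 2·1 + 6·0 + 4·1 + 7·3 = 33
Z has the highest Borda score (53).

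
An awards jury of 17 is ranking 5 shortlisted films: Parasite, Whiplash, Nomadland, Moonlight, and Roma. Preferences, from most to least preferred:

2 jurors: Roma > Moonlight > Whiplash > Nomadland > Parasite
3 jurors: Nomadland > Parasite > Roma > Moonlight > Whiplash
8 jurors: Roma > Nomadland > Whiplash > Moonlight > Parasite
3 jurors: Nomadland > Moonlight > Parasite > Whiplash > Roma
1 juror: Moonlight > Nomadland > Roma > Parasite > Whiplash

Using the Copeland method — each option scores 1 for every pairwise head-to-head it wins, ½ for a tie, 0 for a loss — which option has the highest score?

Parasite: loses to Whiplash, Nomadland, Moonlight, and Roma → score 0.
Whiplash: beats Parasite; loses to Nomadland, Moonlight, and Roma → score 1.
Nomadland: beats Parasite, Whiplash, and Moonlight; loses to Roma → score 3.
Moonlight: beats Parasite and Whiplash; loses to Nomadland and Roma → score 2.
Roma: beats Parasite, Whiplash, Nomadland, and Moonlight → score 4.
Roma has the best pairwise record.

Roma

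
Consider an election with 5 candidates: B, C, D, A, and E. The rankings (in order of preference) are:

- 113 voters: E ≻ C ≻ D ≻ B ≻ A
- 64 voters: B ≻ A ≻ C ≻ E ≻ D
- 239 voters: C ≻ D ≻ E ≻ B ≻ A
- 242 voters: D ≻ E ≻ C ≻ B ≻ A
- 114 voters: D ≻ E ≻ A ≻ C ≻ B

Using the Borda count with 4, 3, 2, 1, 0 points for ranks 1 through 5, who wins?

D

B: 113·1 + 64·4 + 239·1 + 242·1 + 114·0 = 850
C: 113·3 + 64·2 + 239·4 + 242·2 + 114·1 = 2021
D: 113·2 + 64·0 + 239·3 + 242·4 + 114·4 = 2367
A: 113·0 + 64·3 + 239·0 + 242·0 + 114·2 = 420
E: 113·4 + 64·1 + 239·2 + 242·3 + 114·3 = 2062
D has the highest Borda score (2367).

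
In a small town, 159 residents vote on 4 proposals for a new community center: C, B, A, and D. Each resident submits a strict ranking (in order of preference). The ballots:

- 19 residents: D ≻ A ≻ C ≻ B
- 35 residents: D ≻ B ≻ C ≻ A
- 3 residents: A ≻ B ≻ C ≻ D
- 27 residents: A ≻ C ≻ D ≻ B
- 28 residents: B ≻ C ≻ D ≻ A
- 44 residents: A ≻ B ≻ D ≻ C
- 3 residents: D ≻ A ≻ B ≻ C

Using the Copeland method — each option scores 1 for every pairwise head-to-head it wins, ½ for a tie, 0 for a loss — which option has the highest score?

C: loses to B, A, and D → score 0.
B: beats C; loses to A and D → score 1.
A: beats C and B; loses to D → score 2.
D: beats C, B, and A → score 3.
D has the best pairwise record.

D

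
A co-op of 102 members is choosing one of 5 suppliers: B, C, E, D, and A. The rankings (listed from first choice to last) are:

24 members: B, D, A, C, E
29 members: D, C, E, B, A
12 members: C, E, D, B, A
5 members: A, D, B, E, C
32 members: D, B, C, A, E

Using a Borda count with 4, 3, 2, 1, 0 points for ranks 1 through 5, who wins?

B: 24·4 + 29·1 + 12·1 + 5·2 + 32·3 = 243
C: 24·1 + 29·3 + 12·4 + 5·0 + 32·2 = 223
E: 24·0 + 29·2 + 12·3 + 5·1 + 32·0 = 99
D: 24·3 + 29·4 + 12·2 + 5·3 + 32·4 = 355
A: 24·2 + 29·0 + 12·0 + 5·4 + 32·1 = 100
D has the highest Borda score (355).

D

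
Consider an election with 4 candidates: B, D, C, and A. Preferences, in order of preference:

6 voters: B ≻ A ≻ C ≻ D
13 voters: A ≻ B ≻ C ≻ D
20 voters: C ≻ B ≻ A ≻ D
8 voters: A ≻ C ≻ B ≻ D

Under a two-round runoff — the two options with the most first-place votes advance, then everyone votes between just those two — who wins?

Round 1 first-place votes: B 6, D 0, C 20, A 21.
A and C advance.
Runoff: A is preferred to C by 27 voters; C by 20.
A wins the runoff.

A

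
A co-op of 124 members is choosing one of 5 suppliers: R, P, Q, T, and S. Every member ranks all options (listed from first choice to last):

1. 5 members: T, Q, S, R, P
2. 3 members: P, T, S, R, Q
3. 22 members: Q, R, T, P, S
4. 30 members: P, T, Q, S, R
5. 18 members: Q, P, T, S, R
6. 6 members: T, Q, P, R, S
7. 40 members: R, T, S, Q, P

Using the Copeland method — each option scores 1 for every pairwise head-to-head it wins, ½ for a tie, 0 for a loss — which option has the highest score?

R: beats P and S; ties T; loses to Q → score 2.5.
P: beats S; loses to R, Q, and T → score 1.
Q: beats R, P, and S; loses to T → score 3.
T: beats P, Q, and S; ties R → score 3.5.
S: loses to R, P, Q, and T → score 0.
T has the best pairwise record.

T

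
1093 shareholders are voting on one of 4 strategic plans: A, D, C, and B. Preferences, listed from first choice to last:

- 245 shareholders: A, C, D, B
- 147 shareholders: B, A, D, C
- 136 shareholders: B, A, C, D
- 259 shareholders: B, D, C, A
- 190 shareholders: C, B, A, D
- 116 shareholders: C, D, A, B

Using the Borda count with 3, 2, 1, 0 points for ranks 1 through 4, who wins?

B

A: 245·3 + 147·2 + 136·2 + 259·0 + 190·1 + 116·1 = 1607
D: 245·1 + 147·1 + 136·0 + 259·2 + 190·0 + 116·2 = 1142
C: 245·2 + 147·0 + 136·1 + 259·1 + 190·3 + 116·3 = 1803
B: 245·0 + 147·3 + 136·3 + 259·3 + 190·2 + 116·0 = 2006
B has the highest Borda score (2006).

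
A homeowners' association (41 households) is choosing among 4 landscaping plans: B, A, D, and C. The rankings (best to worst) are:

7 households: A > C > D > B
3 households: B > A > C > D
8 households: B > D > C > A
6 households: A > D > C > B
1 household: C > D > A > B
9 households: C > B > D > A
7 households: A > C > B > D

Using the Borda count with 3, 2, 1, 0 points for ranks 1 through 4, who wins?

B: 7·0 + 3·3 + 8·3 + 6·0 + 1·0 + 9·2 + 7·1 = 58
A: 7·3 + 3·2 + 8·0 + 6·3 + 1·1 + 9·0 + 7·3 = 67
D: 7·1 + 3·0 + 8·2 + 6·2 + 1·2 + 9·1 + 7·0 = 46
C: 7·2 + 3·1 + 8·1 + 6·1 + 1·3 + 9·3 + 7·2 = 75
C has the highest Borda score (75).

C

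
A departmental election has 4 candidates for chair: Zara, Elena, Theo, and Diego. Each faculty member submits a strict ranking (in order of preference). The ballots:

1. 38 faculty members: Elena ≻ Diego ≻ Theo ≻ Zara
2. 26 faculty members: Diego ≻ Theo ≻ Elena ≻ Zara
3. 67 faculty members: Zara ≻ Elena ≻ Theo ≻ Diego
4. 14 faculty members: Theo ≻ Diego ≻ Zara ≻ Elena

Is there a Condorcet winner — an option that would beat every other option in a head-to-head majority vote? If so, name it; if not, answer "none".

Checking pairwise contests:
Theo beats Zara 78–67.
Zara beats Elena 81–64.
Elena beats Theo 105–40.
Elena beats Diego 105–40.
Every option loses at least one head-to-head, so there is no Condorcet winner.

none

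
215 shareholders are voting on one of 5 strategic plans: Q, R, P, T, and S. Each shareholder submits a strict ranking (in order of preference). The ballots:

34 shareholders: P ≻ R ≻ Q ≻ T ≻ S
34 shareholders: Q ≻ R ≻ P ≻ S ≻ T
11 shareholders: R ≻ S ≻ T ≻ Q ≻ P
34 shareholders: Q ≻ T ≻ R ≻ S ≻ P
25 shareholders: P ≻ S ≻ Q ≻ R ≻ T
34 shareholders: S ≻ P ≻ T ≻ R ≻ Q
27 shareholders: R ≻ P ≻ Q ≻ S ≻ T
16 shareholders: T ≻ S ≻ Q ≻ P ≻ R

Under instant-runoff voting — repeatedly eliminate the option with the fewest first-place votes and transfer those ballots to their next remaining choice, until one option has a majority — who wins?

Round 1: Q 68, R 38, P 59, T 16, S 34. Eliminate T.
Round 2: Q 68, R 38, P 59, S 50. Eliminate R.
Round 3: Q 68, P 86, S 61. Eliminate S.
Round 4: Q 95, P 120. P has a majority.

P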